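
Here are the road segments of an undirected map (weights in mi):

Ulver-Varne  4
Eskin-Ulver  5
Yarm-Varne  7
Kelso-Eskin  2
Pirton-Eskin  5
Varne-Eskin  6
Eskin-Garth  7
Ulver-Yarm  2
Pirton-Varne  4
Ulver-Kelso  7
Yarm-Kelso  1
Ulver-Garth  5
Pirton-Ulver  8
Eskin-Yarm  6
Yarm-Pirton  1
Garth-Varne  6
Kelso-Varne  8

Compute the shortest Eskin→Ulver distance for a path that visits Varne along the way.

Best Eskin to Varne: Eskin–Varne costing 6
Shortest Varne→Ulver: Varne–Ulver = 4
Total via Varne: 6 + 4 = 10 mi.

10 mi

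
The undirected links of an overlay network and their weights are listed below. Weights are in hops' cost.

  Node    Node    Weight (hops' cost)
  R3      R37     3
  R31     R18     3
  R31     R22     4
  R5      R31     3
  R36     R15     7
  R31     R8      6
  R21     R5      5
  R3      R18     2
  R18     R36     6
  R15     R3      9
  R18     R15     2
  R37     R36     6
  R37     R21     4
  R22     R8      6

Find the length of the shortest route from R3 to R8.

Candidate routes:
R3–R18–R31–R22–R8: 2+3+4+6 = 15
R3–R18–R31–R8: 2+3+6 = 11
Cheapest is R3–R18–R31–R8 at 11 hops' cost.

11 hops' cost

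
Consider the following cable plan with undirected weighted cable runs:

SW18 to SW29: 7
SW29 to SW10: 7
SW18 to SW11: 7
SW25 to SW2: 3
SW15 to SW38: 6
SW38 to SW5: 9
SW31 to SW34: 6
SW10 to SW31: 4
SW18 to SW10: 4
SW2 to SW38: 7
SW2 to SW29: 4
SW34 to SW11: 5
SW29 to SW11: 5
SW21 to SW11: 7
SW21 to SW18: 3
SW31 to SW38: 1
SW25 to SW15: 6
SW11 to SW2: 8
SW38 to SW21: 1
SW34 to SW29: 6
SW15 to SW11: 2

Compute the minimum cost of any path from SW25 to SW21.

11

Settle nodes by increasing distance from SW25:
SW25: 0
SW2: 3  (via SW25)
SW15: 6  (via SW25)
SW29: 7  (via SW2)
SW11: 8  (via SW15)
SW38: 10  (via SW2)
SW31: 11  (via SW38)
SW21: 11  (via SW38)
Shortest route: SW25 → SW2 → SW38 → SW21 = 11.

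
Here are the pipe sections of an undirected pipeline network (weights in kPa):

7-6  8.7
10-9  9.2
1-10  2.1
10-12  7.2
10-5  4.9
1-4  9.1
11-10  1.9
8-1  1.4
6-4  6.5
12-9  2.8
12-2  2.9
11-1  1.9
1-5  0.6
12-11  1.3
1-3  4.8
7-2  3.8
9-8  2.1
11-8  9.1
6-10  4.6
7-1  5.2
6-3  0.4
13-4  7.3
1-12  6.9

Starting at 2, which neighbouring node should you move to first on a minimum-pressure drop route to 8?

12

Candidate routes:
2 - 12 - 9 - 8: 2.9+2.8+2.1 = 7.8
2 - 12 - 11 - 1 - 8: 2.9+1.3+1.9+1.4 = 7.5
Cheapest is 2 - 12 - 11 - 1 - 8 at 7.5 kPa.
So from 2 the first move is to 12.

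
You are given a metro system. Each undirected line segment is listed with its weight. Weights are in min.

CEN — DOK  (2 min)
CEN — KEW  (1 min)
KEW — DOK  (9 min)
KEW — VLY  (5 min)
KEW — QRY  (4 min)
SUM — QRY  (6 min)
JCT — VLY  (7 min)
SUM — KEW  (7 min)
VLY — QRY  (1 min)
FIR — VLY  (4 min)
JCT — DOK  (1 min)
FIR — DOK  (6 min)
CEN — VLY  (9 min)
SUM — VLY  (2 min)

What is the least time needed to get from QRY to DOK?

Running Dijkstra from QRY:
QRY: 0
VLY: 1  (via QRY)
SUM: 3  (via VLY)
KEW: 4  (via QRY)
CEN: 5  (via KEW)
FIR: 5  (via VLY)
DOK: 7  (via CEN)
Shortest route: QRY–KEW–CEN–DOK = 7 min.

7 min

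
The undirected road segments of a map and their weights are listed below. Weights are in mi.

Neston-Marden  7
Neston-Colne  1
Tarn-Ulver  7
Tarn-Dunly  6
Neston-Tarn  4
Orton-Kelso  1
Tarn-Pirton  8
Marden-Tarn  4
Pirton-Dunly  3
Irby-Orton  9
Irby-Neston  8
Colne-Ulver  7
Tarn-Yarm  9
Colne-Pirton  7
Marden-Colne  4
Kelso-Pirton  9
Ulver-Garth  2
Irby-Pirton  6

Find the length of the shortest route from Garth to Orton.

Running Dijkstra from Garth:
Garth: 0
Ulver: 2  (via Garth)
Tarn: 9  (via Ulver)
Colne: 9  (via Ulver)
Neston: 10  (via Colne)
Marden: 13  (via Tarn)
Dunly: 15  (via Tarn)
Pirton: 16  (via Colne)
Irby: 18  (via Neston)
Yarm: 18  (via Tarn)
Kelso: 25  (via Pirton)
Orton: 26  (via Kelso)
Shortest route: Garth → Ulver → Colne → Pirton → Kelso → Orton = 26 mi.

26 mi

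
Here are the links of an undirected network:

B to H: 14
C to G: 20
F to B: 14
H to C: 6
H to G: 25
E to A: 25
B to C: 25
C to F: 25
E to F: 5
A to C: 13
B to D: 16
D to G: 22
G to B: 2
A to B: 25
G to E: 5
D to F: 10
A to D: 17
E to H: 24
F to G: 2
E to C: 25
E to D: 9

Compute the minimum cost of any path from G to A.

27

Running Dijkstra from G:
G: 0
B: 2  (via G)
F: 2  (via G)
E: 5  (via G)
D: 12  (via F)
H: 16  (via B)
C: 20  (via G)
A: 27  (via B)
Shortest route: G–B–A = 27.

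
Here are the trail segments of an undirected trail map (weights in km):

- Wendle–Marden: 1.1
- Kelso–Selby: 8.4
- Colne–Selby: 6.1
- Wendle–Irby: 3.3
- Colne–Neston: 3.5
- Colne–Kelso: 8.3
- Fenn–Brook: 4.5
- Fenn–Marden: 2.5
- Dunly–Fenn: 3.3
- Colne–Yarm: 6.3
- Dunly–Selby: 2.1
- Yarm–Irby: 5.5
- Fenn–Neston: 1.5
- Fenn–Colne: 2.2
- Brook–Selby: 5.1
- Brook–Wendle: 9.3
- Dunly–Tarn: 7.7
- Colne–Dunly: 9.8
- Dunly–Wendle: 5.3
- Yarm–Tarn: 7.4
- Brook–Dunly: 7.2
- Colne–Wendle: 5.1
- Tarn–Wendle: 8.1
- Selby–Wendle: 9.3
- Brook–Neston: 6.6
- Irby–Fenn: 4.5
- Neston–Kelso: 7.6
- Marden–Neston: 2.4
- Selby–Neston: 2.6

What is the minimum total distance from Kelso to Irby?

Compare a few routes:
Kelso → Neston → Marden → Wendle → Irby: 7.6+2.4+1.1+3.3 = 14.4
Kelso → Neston → Fenn → Irby: 7.6+1.5+4.5 = 13.6
Kelso → Colne → Fenn → Irby: 8.3+2.2+4.5 = 15
Cheapest is Kelso → Neston → Fenn → Irby at 13.6 km.

13.6 km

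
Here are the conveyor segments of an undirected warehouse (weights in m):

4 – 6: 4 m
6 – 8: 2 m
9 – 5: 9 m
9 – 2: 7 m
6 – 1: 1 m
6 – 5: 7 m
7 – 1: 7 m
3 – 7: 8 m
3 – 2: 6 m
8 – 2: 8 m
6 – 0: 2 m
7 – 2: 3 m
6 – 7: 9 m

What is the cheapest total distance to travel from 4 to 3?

20 m

Running Dijkstra from 4:
4: 0
6: 4  (via 4)
1: 5  (via 6)
0: 6  (via 6)
8: 6  (via 6)
5: 11  (via 6)
7: 12  (via 1)
2: 14  (via 8)
3: 20  (via 7)
Shortest route: 4 → 6 → 1 → 7 → 3 = 20 m.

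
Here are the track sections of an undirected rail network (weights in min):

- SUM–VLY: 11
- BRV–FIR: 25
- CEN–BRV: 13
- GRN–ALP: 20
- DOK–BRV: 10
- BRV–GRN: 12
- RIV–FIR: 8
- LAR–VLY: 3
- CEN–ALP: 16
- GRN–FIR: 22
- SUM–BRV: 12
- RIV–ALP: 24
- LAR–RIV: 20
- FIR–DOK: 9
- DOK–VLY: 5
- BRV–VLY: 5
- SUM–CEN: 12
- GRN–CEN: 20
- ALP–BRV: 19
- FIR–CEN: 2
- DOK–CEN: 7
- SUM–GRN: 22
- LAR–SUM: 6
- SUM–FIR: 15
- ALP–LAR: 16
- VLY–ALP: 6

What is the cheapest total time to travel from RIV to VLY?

Candidate routes:
RIV → LAR → VLY: 20+3 = 23
RIV → FIR → CEN → BRV → VLY: 8+2+13+5 = 28
RIV → FIR → DOK → VLY: 8+9+5 = 22
The minimum is 22 min via RIV → FIR → DOK → VLY.

22 min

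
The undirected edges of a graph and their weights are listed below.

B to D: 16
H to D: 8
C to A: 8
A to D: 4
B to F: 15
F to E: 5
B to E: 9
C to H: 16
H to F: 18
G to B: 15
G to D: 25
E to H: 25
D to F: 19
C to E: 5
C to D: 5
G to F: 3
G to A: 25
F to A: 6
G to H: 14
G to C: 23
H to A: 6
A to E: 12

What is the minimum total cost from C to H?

13

Running Dijkstra from C:
C: 0
D: 5  (via C)
E: 5  (via C)
A: 8  (via C)
F: 10  (via E)
G: 13  (via F)
H: 13  (via D)
Shortest route: C → D → H = 13.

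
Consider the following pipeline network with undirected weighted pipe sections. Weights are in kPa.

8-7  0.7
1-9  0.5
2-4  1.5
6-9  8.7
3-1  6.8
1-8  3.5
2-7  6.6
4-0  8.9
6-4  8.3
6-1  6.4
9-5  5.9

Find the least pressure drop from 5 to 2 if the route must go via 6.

22.6 kPa

Shortest 5→6: 5 → 9 → 1 → 6 = 12.8
Best 6 to 2: 6 → 4 → 2 costing 9.8
Total via 6: 12.8 + 9.8 = 22.6 kPa.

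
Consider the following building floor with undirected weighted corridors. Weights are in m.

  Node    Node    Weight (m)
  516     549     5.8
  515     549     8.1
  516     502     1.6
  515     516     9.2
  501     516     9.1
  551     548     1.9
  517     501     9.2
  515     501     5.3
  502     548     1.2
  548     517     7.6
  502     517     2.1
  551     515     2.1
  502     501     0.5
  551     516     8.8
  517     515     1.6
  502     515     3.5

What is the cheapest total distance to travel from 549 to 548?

Running Dijkstra from 549:
549: 0
516: 5.8  (via 549)
502: 7.4  (via 516)
501: 7.9  (via 502)
515: 8.1  (via 549)
548: 8.6  (via 502)
Shortest route: 549 → 516 → 502 → 548 = 8.6 m.

8.6 m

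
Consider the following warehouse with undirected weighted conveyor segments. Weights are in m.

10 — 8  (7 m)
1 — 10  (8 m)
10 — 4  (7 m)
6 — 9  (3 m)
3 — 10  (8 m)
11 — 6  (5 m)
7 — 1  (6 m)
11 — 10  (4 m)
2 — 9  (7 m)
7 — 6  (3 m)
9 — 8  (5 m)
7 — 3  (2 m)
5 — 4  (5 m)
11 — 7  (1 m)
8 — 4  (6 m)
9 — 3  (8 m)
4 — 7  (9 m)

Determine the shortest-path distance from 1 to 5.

Shortest distances from 1:
1: 0
7: 6  (via 1)
11: 7  (via 7)
3: 8  (via 7)
10: 8  (via 1)
6: 9  (via 7)
9: 12  (via 6)
4: 15  (via 7)
8: 15  (via 10)
2: 19  (via 9)
5: 20  (via 4)
Shortest route: 1–7–4–5 = 20 m.

20 m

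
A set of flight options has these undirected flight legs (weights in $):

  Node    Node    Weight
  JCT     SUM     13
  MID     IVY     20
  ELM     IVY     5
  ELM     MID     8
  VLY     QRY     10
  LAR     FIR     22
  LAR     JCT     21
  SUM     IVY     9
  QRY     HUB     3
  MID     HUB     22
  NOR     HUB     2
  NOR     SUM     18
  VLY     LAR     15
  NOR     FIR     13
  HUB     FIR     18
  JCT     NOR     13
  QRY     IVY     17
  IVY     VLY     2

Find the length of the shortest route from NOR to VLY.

Settle nodes by increasing distance from NOR:
NOR: 0
HUB: 2  (via NOR)
QRY: 5  (via HUB)
FIR: 13  (via NOR)
JCT: 13  (via NOR)
VLY: 15  (via QRY)
Shortest route: NOR → HUB → QRY → VLY = $15.

$15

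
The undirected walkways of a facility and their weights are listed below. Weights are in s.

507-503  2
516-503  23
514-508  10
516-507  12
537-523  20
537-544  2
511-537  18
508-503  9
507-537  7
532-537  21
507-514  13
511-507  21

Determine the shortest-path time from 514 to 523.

40 s

Settle nodes by increasing distance from 514:
514: 0
508: 10  (via 514)
507: 13  (via 514)
503: 15  (via 507)
537: 20  (via 507)
544: 22  (via 537)
516: 25  (via 507)
511: 34  (via 507)
523: 40  (via 537)
Shortest route: 514–507–537–523 = 40 s.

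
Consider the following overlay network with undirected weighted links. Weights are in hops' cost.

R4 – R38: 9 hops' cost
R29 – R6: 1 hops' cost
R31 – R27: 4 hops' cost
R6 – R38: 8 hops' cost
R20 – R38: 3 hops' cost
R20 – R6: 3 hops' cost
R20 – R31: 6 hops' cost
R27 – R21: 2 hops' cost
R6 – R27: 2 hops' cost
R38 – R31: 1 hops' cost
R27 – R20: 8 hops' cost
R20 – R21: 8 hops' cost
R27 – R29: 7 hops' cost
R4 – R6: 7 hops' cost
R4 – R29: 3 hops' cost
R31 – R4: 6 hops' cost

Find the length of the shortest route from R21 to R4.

Enumerating some paths:
R21–R27–R29–R4: 2+7+3 = 12
R21–R27–R6–R4: 2+2+7 = 11
R21–R27–R6–R29–R4: 2+2+1+3 = 8
R21–R27–R31–R4: 2+4+6 = 12
The minimum is 8 hops' cost via R21–R27–R6–R29–R4.

8 hops' cost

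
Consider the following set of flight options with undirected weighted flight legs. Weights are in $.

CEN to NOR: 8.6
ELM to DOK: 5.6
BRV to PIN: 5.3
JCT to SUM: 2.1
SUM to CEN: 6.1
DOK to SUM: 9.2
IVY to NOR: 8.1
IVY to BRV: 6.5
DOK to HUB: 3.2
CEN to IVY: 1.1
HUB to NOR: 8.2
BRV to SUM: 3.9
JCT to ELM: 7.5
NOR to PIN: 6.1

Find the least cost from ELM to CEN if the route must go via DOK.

$20.9

Best ELM to DOK: ELM → DOK costing 5.6
Shortest DOK→CEN: DOK → SUM → CEN = 15.3
Total via DOK: 5.6 + 15.3 = $20.9.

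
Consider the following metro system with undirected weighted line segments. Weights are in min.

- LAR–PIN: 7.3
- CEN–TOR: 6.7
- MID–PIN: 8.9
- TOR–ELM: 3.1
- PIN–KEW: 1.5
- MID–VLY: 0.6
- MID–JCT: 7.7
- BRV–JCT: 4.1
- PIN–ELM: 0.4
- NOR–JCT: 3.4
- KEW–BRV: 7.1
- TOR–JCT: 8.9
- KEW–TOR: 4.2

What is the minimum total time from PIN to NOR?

15.8 min

Running Dijkstra from PIN:
PIN: 0
ELM: 0.4  (via PIN)
KEW: 1.5  (via PIN)
TOR: 3.5  (via ELM)
LAR: 7.3  (via PIN)
BRV: 8.6  (via KEW)
MID: 8.9  (via PIN)
VLY: 9.5  (via MID)
CEN: 10.2  (via TOR)
JCT: 12.4  (via TOR)
NOR: 15.8  (via JCT)
Shortest route: PIN–ELM–TOR–JCT–NOR = 15.8 min.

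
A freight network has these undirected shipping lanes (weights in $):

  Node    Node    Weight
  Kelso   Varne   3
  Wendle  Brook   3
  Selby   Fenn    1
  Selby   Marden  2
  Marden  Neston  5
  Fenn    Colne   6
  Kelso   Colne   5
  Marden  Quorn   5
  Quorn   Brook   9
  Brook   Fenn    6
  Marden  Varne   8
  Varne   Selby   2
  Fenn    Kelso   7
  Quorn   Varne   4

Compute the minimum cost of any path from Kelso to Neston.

Candidate routes:
Kelso–Fenn–Selby–Marden–Neston: 7+1+2+5 = 15
Kelso–Varne–Selby–Marden–Neston: 3+2+2+5 = 12
Cheapest is Kelso–Varne–Selby–Marden–Neston at $12.

$12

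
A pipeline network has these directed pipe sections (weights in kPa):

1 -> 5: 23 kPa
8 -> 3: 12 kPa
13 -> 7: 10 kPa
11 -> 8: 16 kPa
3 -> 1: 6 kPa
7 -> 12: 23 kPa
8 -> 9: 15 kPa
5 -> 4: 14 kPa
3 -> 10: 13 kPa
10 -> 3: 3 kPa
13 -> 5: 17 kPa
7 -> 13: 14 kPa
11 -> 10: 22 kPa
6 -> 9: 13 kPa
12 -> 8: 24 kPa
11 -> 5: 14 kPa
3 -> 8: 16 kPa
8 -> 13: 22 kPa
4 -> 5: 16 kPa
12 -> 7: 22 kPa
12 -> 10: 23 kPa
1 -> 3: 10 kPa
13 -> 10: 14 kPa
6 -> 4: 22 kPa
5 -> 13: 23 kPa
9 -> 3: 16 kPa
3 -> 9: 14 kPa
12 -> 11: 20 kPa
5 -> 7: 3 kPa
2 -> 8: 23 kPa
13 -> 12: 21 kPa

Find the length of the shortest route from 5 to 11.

Shortest distances from 5:
5: 0
7: 3  (via 5)
4: 14  (via 5)
13: 17  (via 7)
12: 26  (via 7)
10: 31  (via 13)
3: 34  (via 10)
1: 40  (via 3)
11: 46  (via 12)
Shortest route: 5 → 7 → 12 → 11 = 46 kPa.

46 kPa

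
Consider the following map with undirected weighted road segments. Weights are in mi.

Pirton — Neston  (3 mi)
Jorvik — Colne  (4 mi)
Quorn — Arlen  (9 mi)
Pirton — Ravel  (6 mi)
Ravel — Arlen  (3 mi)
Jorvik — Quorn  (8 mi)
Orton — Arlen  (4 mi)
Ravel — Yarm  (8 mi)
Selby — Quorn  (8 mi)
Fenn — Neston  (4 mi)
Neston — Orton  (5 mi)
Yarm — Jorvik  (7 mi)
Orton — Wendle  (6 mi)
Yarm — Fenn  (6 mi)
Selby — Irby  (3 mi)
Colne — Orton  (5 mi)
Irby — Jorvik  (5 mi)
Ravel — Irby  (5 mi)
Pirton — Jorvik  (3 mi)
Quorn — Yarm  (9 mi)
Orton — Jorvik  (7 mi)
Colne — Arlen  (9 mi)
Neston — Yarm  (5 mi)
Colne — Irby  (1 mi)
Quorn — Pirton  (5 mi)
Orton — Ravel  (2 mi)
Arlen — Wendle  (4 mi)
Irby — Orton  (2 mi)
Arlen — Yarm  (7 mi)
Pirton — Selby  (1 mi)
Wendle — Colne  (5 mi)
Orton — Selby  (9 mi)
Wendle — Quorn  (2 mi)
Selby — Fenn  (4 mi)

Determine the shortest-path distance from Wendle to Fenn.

12 mi

Running Dijkstra from Wendle:
Wendle: 0
Quorn: 2  (via Wendle)
Arlen: 4  (via Wendle)
Colne: 5  (via Wendle)
Irby: 6  (via Colne)
Orton: 6  (via Wendle)
Ravel: 7  (via Arlen)
Pirton: 7  (via Quorn)
Selby: 8  (via Pirton)
Jorvik: 9  (via Colne)
Neston: 10  (via Pirton)
Yarm: 11  (via Quorn)
Fenn: 12  (via Selby)
Shortest route: Wendle–Quorn–Pirton–Selby–Fenn = 12 mi.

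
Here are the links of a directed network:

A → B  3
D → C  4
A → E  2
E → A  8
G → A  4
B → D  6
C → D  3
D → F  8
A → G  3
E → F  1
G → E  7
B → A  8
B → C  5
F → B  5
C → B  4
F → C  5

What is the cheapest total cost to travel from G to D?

Running Dijkstra from G:
G: 0
A: 4  (via G)
E: 6  (via A)
B: 7  (via A)
F: 7  (via E)
C: 12  (via B)
D: 13  (via B)
Shortest route: G → A → B → D = 13.

13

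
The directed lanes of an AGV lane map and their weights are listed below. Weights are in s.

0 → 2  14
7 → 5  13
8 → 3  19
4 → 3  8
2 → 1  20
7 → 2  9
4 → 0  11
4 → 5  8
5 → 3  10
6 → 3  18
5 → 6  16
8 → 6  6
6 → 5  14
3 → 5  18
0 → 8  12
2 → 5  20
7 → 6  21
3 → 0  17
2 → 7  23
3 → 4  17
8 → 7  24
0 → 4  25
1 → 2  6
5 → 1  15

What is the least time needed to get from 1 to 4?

Enumerating some paths:
1 → 2 → 5 → 6 → 3 → 4: 6+20+16+18+17 = 77
1 → 2 → 5 → 3 → 0 → 4: 6+20+10+17+25 = 78
1 → 2 → 7 → 5 → 3 → 4: 6+23+13+10+17 = 69
1 → 2 → 5 → 3 → 4: 6+20+10+17 = 53
Cheapest is 1 → 2 → 5 → 3 → 4 at 53 s.

53 s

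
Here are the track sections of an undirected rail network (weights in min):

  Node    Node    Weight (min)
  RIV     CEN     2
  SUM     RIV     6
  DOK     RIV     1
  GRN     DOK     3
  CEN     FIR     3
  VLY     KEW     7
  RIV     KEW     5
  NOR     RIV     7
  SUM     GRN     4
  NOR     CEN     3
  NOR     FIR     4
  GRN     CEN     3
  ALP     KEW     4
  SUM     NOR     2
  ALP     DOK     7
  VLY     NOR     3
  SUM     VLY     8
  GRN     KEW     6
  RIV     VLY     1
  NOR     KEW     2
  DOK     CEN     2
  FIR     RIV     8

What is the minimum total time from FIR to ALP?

10 min

Candidate routes:
FIR - CEN - DOK - ALP: 3+2+7 = 12
FIR - NOR - KEW - ALP: 4+2+4 = 10
Cheapest is FIR - NOR - KEW - ALP at 10 min.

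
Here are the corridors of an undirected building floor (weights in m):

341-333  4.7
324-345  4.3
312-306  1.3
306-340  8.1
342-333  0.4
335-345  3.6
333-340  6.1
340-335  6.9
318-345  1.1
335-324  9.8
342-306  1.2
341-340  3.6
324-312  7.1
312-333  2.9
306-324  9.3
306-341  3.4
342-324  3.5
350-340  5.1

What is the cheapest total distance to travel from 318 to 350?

16.7 m

Compare a few routes:
318–345–335–340–350: 1.1+3.6+6.9+5.1 = 16.7
318–345–324–342–333–340–350: 1.1+4.3+3.5+0.4+6.1+5.1 = 20.5
Cheapest is 318–345–335–340–350 at 16.7 m.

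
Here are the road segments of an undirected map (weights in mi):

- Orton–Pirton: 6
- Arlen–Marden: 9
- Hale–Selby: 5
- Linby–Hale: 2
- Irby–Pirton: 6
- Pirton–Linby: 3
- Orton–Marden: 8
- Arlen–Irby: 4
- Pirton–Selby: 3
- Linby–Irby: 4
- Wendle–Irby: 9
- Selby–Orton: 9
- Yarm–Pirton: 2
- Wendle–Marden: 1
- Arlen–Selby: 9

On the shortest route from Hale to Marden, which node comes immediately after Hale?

Linby

Compare a few routes:
Hale–Linby–Irby–Wendle–Marden: 2+4+9+1 = 16
Hale–Linby–Irby–Arlen–Marden: 2+4+4+9 = 19
Hale–Linby–Pirton–Orton–Marden: 2+3+6+8 = 19
Cheapest is Hale–Linby–Irby–Wendle–Marden at 16 mi.
So from Hale the first move is to Linby.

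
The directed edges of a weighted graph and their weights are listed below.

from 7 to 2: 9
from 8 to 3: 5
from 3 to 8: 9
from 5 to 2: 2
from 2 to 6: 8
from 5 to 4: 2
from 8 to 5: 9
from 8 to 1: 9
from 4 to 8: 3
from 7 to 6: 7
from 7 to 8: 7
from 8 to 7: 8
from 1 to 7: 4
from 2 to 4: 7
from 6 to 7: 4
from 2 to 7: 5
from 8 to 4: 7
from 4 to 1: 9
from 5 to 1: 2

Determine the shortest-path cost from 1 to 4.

18

Running Dijkstra from 1:
1: 0
7: 4  (via 1)
6: 11  (via 7)
8: 11  (via 7)
2: 13  (via 7)
3: 16  (via 8)
4: 18  (via 8)
Shortest route: 1 → 7 → 8 → 4 = 18.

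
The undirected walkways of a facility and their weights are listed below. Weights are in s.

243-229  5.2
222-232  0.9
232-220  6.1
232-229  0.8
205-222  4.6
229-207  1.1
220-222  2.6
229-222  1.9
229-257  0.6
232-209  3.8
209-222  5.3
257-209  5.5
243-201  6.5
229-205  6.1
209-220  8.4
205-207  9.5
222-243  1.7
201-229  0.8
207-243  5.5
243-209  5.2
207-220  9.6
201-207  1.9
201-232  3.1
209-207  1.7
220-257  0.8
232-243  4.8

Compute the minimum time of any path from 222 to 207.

Shortest distances from 222:
222: 0
232: 0.9  (via 222)
243: 1.7  (via 222)
229: 1.7  (via 232)
257: 2.3  (via 229)
201: 2.5  (via 229)
220: 2.6  (via 222)
207: 2.8  (via 229)
Shortest route: 222–232–229–207 = 2.8 s.

2.8 s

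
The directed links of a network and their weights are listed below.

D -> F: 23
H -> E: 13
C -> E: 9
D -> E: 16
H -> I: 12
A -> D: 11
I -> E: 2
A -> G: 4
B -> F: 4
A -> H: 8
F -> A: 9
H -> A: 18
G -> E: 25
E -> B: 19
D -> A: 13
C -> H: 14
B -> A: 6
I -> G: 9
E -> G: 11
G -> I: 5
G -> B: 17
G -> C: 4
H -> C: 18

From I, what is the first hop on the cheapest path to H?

Enumerating some paths:
I → E → G → C → H: 2+11+4+14 = 31
I → G → C → H: 9+4+14 = 27
I → G → B → A → H: 9+17+6+8 = 40
I → E → B → A → H: 2+19+6+8 = 35
Cheapest is I → G → C → H at 27.
So from I the first move is to G.

G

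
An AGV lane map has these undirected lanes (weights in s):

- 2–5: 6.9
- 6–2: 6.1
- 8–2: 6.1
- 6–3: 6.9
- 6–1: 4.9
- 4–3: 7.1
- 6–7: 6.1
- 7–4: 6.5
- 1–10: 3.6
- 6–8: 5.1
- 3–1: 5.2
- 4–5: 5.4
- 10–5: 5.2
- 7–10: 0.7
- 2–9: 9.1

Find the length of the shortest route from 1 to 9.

Compare a few routes:
1–6–2–9: 4.9+6.1+9.1 = 20.1
1–10–5–2–9: 3.6+5.2+6.9+9.1 = 24.8
1–6–8–2–9: 4.9+5.1+6.1+9.1 = 25.2
Cheapest is 1–6–2–9 at 20.1 s.

20.1 s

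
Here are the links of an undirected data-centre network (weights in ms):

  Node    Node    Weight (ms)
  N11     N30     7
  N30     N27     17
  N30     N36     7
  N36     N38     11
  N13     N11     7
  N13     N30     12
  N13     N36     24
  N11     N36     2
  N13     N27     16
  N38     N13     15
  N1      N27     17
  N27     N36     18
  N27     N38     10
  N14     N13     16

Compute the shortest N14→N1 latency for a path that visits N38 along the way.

Shortest N14→N38: N14–N13–N38 = 31
Shortest N38→N1: N38–N27–N1 = 27
Total via N38: 31 + 27 = 58 ms.

58 ms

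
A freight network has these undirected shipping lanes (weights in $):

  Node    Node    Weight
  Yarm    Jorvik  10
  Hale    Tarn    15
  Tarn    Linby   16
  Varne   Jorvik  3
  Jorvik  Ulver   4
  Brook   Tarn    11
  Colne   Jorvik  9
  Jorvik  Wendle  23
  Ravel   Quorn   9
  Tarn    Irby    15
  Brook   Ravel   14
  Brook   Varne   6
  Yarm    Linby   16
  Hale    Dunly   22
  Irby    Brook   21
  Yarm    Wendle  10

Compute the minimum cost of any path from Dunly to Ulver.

$61

Enumerating some paths:
Dunly - Hale - Tarn - Linby - Yarm - Jorvik - Ulver: 22+15+16+16+10+4 = 83
Dunly - Hale - Tarn - Irby - Brook - Varne - Jorvik - Ulver: 22+15+15+21+6+3+4 = 86
Dunly - Hale - Tarn - Brook - Varne - Jorvik - Ulver: 22+15+11+6+3+4 = 61
Dunly - Hale - Tarn - Linby - Yarm - Wendle - Jorvik - Ulver: 22+15+16+16+10+23+4 = 106
Cheapest is Dunly - Hale - Tarn - Brook - Varne - Jorvik - Ulver at $61.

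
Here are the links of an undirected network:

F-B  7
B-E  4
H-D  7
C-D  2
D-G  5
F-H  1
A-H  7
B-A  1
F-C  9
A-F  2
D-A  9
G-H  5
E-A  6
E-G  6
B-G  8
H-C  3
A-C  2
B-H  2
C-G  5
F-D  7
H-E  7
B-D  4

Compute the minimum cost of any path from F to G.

Candidate routes:
F–H–G: 1+5 = 6
F–H–C–G: 1+3+5 = 9
F–A–B–H–G: 2+1+2+5 = 10
F–A–C–G: 2+2+5 = 9
Cheapest is F–H–G at 6.

6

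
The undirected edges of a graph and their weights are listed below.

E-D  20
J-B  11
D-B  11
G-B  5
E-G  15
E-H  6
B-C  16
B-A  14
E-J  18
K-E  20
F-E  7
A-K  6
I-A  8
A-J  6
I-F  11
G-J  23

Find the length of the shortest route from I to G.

27

Candidate routes:
I - A - B - G: 8+14+5 = 27
I - A - J - B - G: 8+6+11+5 = 30
Cheapest is I - A - B - G at 27.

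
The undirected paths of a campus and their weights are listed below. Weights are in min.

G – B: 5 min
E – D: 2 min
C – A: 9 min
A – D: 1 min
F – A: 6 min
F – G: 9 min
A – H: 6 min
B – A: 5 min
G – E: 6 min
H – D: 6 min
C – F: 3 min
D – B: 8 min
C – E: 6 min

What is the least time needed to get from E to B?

Compare a few routes:
E–D–A–B: 2+1+5 = 8
E–D–B: 2+8 = 10
Cheapest is E–D–A–B at 8 min.

8 min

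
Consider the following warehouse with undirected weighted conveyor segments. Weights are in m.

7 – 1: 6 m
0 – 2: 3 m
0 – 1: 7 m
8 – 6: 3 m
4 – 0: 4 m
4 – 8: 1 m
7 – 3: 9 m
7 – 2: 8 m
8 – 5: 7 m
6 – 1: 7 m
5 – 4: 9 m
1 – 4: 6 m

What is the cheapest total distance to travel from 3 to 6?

Compare a few routes:
3–7–1–6: 9+6+7 = 22
3–7–1–4–8–6: 9+6+6+1+3 = 25
The minimum is 22 m via 3–7–1–6.

22 m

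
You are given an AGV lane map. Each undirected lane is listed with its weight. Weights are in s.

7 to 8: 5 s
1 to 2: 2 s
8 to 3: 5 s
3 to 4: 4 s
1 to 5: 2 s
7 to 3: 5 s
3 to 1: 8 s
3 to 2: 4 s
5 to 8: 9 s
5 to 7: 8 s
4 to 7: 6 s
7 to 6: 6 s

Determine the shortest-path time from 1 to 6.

16 s

Shortest distances from 1:
1: 0
2: 2  (via 1)
5: 2  (via 1)
3: 6  (via 2)
4: 10  (via 3)
7: 10  (via 5)
8: 11  (via 5)
6: 16  (via 7)
Shortest route: 1–5–7–6 = 16 s.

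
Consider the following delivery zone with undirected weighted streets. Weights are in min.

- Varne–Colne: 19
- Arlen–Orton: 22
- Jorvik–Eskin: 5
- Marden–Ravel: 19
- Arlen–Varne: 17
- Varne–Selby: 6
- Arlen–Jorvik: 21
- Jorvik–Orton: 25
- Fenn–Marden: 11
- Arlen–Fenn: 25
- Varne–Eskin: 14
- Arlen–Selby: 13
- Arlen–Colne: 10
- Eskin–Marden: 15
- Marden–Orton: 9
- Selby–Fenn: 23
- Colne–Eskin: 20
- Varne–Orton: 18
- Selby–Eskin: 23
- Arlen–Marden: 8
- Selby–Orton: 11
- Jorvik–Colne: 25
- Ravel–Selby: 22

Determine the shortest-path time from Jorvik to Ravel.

Running Dijkstra from Jorvik:
Jorvik: 0
Eskin: 5  (via Jorvik)
Varne: 19  (via Eskin)
Marden: 20  (via Eskin)
Arlen: 21  (via Jorvik)
Orton: 25  (via Jorvik)
Colne: 25  (via Jorvik)
Selby: 25  (via Varne)
Fenn: 31  (via Marden)
Ravel: 39  (via Marden)
Shortest route: Jorvik → Eskin → Marden → Ravel = 39 min.

39 min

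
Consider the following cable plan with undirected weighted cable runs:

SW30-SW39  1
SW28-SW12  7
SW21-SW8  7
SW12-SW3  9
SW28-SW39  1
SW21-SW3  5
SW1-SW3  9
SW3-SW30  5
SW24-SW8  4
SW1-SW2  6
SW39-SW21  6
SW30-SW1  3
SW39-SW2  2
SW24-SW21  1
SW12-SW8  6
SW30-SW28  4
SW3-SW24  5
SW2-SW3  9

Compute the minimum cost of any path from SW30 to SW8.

Candidate routes:
SW30–SW3–SW24–SW8: 5+5+4 = 14
SW30–SW39–SW21–SW8: 1+6+7 = 14
SW30–SW39–SW21–SW24–SW8: 1+6+1+4 = 12
The minimum is 12 via SW30–SW39–SW21–SW24–SW8.

12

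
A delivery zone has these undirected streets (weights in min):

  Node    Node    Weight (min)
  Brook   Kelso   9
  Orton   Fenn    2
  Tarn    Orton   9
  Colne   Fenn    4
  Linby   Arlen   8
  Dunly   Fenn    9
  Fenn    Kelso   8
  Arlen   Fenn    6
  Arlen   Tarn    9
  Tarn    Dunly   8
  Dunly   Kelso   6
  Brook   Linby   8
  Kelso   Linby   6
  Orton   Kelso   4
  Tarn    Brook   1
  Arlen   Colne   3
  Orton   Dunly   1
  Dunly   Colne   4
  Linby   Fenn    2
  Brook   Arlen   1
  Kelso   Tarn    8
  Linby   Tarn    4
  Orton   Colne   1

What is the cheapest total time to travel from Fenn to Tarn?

Shortest distances from Fenn:
Fenn: 0
Orton: 2  (via Fenn)
Linby: 2  (via Fenn)
Dunly: 3  (via Orton)
Colne: 3  (via Orton)
Arlen: 6  (via Fenn)
Tarn: 6  (via Linby)
Shortest route: Fenn–Linby–Tarn = 6 min.

6 min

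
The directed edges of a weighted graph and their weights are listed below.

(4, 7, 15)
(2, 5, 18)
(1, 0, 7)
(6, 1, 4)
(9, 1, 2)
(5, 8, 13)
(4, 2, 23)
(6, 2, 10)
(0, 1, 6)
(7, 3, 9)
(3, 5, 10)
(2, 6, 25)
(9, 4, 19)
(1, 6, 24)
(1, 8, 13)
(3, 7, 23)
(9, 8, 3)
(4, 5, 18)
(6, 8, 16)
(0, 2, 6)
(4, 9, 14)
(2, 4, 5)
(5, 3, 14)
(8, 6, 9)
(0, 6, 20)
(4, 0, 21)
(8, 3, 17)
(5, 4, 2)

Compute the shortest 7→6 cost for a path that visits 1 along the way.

59

Shortest 7→1: 7–3–5–4–9–1 = 37
Shortest 1→6: 1–8–6 = 22
Total via 1: 37 + 22 = 59.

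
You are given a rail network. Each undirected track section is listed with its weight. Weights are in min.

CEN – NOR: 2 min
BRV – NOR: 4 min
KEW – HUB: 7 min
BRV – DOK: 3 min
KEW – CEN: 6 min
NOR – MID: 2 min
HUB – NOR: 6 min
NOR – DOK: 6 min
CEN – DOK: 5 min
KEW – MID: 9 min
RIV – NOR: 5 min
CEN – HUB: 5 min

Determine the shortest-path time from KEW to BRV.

12 min

Running Dijkstra from KEW:
KEW: 0
CEN: 6  (via KEW)
HUB: 7  (via KEW)
NOR: 8  (via CEN)
MID: 9  (via KEW)
DOK: 11  (via CEN)
BRV: 12  (via NOR)
Shortest route: KEW–CEN–NOR–BRV = 12 min.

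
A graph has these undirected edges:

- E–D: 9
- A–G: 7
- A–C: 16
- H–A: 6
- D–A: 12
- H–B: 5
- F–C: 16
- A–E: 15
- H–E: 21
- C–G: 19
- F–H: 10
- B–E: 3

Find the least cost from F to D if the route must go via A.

28

Shortest F→A: F → H → A = 16
Best A to D: A → D costing 12
Total via A: 16 + 12 = 28.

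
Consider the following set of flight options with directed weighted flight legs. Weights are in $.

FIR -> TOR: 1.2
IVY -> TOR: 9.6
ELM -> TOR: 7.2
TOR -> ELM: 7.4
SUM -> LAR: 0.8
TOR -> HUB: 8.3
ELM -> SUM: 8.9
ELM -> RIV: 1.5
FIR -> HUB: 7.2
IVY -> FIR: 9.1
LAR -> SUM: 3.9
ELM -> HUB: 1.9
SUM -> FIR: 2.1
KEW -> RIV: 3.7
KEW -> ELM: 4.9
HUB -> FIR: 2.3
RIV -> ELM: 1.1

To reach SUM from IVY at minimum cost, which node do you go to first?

TOR

Compare a few routes:
IVY - FIR - TOR - ELM - SUM: 9.1+1.2+7.4+8.9 = 26.6
IVY - TOR - ELM - SUM: 9.6+7.4+8.9 = 25.9
Cheapest is IVY - TOR - ELM - SUM at $25.9.
So from IVY the first move is to TOR.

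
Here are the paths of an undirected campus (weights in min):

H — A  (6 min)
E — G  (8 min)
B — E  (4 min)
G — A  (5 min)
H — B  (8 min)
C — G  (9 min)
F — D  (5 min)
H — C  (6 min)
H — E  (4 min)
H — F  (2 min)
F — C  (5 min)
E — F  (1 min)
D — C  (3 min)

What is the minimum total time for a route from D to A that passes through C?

15 min

Shortest D→C: D → C = 3
Best C to A: C → H → A costing 12
Total via C: 3 + 12 = 15 min.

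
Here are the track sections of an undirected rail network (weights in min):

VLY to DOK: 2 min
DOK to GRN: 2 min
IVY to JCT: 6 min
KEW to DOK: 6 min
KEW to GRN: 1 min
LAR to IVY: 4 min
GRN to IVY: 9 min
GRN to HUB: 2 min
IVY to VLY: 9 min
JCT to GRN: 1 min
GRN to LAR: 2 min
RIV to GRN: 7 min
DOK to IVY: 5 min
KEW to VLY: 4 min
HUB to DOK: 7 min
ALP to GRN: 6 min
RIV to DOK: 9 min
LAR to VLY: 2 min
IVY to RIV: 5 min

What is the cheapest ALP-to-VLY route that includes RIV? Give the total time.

24 min

Shortest ALP→RIV: ALP → GRN → RIV = 13
Shortest RIV→VLY: RIV → DOK → VLY = 11
Total via RIV: 13 + 11 = 24 min.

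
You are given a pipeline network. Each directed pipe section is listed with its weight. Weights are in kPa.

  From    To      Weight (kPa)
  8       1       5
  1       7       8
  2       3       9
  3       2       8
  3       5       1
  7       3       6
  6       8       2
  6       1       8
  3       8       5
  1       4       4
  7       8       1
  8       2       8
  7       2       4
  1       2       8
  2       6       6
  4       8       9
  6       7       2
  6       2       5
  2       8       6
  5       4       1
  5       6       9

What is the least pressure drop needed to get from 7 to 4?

8 kPa

Shortest distances from 7:
7: 0
8: 1  (via 7)
2: 4  (via 7)
1: 6  (via 8)
3: 6  (via 7)
5: 7  (via 3)
4: 8  (via 5)
Shortest route: 7 → 3 → 5 → 4 = 8 kPa.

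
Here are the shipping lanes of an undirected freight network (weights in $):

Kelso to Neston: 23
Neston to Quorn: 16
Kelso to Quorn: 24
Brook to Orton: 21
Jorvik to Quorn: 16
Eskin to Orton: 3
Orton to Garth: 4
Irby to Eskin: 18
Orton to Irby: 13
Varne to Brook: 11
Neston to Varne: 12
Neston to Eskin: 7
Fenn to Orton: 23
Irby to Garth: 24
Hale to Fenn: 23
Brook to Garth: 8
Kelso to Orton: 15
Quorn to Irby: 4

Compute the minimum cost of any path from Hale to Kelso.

$61

Candidate routes:
Hale - Fenn - Orton - Eskin - Neston - Kelso: 23+23+3+7+23 = 79
Hale - Fenn - Orton - Irby - Quorn - Kelso: 23+23+13+4+24 = 87
Hale - Fenn - Orton - Kelso: 23+23+15 = 61
Cheapest is Hale - Fenn - Orton - Kelso at $61.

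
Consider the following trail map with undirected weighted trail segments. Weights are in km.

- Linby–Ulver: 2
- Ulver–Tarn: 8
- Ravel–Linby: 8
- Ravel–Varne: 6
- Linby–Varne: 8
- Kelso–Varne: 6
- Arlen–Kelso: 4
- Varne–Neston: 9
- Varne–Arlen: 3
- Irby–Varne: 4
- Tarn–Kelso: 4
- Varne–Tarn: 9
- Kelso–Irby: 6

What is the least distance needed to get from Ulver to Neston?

Shortest distances from Ulver:
Ulver: 0
Linby: 2  (via Ulver)
Tarn: 8  (via Ulver)
Varne: 10  (via Linby)
Ravel: 10  (via Linby)
Kelso: 12  (via Tarn)
Arlen: 13  (via Varne)
Irby: 14  (via Varne)
Neston: 19  (via Varne)
Shortest route: Ulver → Linby → Varne → Neston = 19 km.

19 km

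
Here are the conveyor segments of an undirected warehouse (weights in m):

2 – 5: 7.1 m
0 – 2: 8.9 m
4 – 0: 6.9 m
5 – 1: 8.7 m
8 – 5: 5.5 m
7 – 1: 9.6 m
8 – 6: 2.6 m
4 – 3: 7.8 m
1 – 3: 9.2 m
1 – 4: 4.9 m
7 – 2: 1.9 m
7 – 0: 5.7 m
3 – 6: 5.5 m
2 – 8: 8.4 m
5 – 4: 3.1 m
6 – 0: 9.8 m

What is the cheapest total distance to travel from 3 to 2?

Running Dijkstra from 3:
3: 0
6: 5.5  (via 3)
4: 7.8  (via 3)
8: 8.1  (via 6)
1: 9.2  (via 3)
5: 10.9  (via 4)
0: 14.7  (via 4)
2: 16.5  (via 8)
Shortest route: 3–6–8–2 = 16.5 m.

16.5 m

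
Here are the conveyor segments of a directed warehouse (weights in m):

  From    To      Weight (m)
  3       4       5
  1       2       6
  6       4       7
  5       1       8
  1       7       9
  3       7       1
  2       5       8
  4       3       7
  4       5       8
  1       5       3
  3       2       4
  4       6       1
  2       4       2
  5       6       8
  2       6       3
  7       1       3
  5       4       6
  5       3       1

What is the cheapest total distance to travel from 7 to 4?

11 m

Running Dijkstra from 7:
7: 0
1: 3  (via 7)
5: 6  (via 1)
3: 7  (via 5)
2: 9  (via 1)
4: 11  (via 2)
Shortest route: 7 → 1 → 2 → 4 = 11 m.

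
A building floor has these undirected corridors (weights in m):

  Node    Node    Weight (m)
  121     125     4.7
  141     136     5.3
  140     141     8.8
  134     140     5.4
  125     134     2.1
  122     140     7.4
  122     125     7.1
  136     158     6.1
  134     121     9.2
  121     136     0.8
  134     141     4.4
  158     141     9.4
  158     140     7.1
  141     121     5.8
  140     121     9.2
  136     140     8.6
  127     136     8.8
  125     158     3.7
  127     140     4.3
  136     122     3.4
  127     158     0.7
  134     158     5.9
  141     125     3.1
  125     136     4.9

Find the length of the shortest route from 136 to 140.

Running Dijkstra from 136:
136: 0
121: 0.8  (via 136)
122: 3.4  (via 136)
125: 4.9  (via 136)
141: 5.3  (via 136)
158: 6.1  (via 136)
127: 6.8  (via 158)
134: 7  (via 125)
140: 8.6  (via 136)
Shortest route: 136–140 = 8.6 m.

8.6 m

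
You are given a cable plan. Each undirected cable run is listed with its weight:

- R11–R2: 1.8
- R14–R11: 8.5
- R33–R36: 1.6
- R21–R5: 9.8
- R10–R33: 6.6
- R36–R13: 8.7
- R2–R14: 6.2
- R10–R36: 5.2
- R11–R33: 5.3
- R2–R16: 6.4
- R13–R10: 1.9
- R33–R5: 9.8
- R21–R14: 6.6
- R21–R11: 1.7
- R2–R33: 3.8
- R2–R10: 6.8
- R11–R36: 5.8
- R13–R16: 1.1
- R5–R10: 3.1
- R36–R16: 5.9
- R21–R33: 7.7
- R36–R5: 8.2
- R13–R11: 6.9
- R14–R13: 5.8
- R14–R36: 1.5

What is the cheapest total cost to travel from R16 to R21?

Running Dijkstra from R16:
R16: 0
R13: 1.1  (via R16)
R10: 3  (via R13)
R36: 5.9  (via R16)
R5: 6.1  (via R10)
R2: 6.4  (via R16)
R14: 6.9  (via R13)
R33: 7.5  (via R36)
R11: 8  (via R13)
R21: 9.7  (via R11)
Shortest route: R16–R13–R11–R21 = 9.7.

9.7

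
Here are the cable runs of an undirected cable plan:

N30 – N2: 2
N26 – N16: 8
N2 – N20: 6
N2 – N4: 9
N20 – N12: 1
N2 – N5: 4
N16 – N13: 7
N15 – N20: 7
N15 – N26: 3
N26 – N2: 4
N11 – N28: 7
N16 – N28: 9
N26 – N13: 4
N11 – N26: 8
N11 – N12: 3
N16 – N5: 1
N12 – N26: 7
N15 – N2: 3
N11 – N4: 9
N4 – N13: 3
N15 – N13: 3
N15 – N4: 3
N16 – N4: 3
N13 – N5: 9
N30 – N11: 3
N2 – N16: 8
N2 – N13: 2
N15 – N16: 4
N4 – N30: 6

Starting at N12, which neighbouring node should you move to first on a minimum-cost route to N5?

N20

Compare a few routes:
N12–N20–N2–N5: 1+6+4 = 11
N12–N11–N30–N2–N5: 3+3+2+4 = 12
N12–N20–N15–N16–N5: 1+7+4+1 = 13
The minimum is 11 via N12–N20–N2–N5.
So from N12 the first move is to N20.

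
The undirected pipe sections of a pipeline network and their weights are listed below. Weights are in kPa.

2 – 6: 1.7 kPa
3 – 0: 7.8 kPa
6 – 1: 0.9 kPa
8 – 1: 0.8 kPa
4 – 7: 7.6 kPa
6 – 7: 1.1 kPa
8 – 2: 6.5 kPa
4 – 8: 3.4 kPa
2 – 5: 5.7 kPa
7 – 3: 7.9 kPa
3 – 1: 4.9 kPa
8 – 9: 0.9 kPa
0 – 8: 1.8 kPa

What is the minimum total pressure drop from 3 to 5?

Enumerating some paths:
3 → 1 → 8 → 2 → 5: 4.9+0.8+6.5+5.7 = 17.9
3 → 1 → 6 → 2 → 5: 4.9+0.9+1.7+5.7 = 13.2
3 → 7 → 6 → 2 → 5: 7.9+1.1+1.7+5.7 = 16.4
Cheapest is 3 → 1 → 6 → 2 → 5 at 13.2 kPa.

13.2 kPa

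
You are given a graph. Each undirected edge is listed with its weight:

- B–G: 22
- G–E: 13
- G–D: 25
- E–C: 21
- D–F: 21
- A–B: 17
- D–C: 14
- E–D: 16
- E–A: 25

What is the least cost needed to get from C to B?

56

Candidate routes:
C → D → G → B: 14+25+22 = 61
C → E → A → B: 21+25+17 = 63
C → E → G → B: 21+13+22 = 56
C → D → E → G → B: 14+16+13+22 = 65
The minimum is 56 via C → E → G → B.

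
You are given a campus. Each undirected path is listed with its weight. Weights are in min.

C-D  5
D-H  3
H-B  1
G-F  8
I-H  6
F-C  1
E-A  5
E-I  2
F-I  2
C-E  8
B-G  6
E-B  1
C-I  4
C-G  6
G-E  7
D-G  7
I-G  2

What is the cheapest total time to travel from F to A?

Compare a few routes:
F–I–E–A: 2+2+5 = 9
F–C–I–E–A: 1+4+2+5 = 12
Cheapest is F–I–E–A at 9 min.

9 min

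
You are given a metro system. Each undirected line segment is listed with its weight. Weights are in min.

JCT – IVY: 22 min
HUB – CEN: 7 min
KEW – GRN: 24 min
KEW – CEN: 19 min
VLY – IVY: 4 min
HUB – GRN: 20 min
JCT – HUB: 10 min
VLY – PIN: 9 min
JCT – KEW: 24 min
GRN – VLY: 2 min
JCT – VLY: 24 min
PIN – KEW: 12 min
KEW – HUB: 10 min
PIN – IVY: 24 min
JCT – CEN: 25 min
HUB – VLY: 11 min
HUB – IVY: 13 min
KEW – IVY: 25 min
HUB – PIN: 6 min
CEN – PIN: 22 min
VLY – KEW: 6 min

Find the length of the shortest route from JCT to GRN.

23 min

Enumerating some paths:
JCT → VLY → GRN: 24+2 = 26
JCT → HUB → PIN → VLY → GRN: 10+6+9+2 = 27
JCT → IVY → VLY → GRN: 22+4+2 = 28
JCT → HUB → VLY → GRN: 10+11+2 = 23
Cheapest is JCT → HUB → VLY → GRN at 23 min.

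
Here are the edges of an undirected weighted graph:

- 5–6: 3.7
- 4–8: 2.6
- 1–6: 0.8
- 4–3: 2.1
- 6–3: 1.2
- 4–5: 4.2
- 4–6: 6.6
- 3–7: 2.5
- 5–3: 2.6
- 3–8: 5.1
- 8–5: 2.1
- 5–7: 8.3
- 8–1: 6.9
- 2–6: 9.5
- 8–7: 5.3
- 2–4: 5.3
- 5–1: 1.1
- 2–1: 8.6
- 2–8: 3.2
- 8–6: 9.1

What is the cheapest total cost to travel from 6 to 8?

Settle nodes by increasing distance from 6:
6: 0
1: 0.8  (via 6)
3: 1.2  (via 6)
5: 1.9  (via 1)
4: 3.3  (via 3)
7: 3.7  (via 3)
8: 4  (via 5)
Shortest route: 6–1–5–8 = 4.

4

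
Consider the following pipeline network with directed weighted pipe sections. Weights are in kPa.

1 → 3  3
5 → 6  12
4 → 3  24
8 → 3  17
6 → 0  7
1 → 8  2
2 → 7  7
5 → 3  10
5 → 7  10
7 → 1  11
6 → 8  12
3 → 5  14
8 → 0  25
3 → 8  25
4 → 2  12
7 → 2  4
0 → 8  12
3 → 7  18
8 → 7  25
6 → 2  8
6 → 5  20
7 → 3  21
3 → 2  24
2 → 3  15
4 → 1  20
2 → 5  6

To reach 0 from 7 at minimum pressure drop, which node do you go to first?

Compare a few routes:
7 → 1 → 8 → 0: 11+2+25 = 38
7 → 1 → 3 → 5 → 6 → 0: 11+3+14+12+7 = 47
7 → 2 → 5 → 6 → 0: 4+6+12+7 = 29
7 → 2 → 3 → 5 → 6 → 0: 4+15+14+12+7 = 52
Cheapest is 7 → 2 → 5 → 6 → 0 at 29 kPa.
So from 7 the first move is to 2.

2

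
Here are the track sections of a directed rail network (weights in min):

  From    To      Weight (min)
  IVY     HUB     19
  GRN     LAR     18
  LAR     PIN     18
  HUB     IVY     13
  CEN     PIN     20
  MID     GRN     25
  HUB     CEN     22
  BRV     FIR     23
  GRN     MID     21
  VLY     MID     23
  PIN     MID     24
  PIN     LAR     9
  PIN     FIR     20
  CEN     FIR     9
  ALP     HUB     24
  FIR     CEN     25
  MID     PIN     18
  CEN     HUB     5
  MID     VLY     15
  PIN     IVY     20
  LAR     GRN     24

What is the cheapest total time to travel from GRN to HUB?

75 min

Shortest distances from GRN:
GRN: 0
LAR: 18  (via GRN)
MID: 21  (via GRN)
PIN: 36  (via LAR)
VLY: 36  (via MID)
FIR: 56  (via PIN)
IVY: 56  (via PIN)
HUB: 75  (via IVY)
Shortest route: GRN → LAR → PIN → IVY → HUB = 75 min.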